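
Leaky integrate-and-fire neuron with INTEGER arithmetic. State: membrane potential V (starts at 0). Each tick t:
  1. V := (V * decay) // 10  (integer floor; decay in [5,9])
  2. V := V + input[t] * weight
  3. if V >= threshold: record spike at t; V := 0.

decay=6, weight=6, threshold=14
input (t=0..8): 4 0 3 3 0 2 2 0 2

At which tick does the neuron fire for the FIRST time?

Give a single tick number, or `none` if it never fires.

t=0: input=4 -> V=0 FIRE
t=1: input=0 -> V=0
t=2: input=3 -> V=0 FIRE
t=3: input=3 -> V=0 FIRE
t=4: input=0 -> V=0
t=5: input=2 -> V=12
t=6: input=2 -> V=0 FIRE
t=7: input=0 -> V=0
t=8: input=2 -> V=12

Answer: 0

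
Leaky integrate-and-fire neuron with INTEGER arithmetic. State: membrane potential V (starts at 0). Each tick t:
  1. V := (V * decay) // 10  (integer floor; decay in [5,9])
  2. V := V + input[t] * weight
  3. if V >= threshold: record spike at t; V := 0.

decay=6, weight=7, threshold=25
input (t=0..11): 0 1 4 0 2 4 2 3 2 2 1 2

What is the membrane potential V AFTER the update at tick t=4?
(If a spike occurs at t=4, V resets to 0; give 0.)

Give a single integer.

t=0: input=0 -> V=0
t=1: input=1 -> V=7
t=2: input=4 -> V=0 FIRE
t=3: input=0 -> V=0
t=4: input=2 -> V=14
t=5: input=4 -> V=0 FIRE
t=6: input=2 -> V=14
t=7: input=3 -> V=0 FIRE
t=8: input=2 -> V=14
t=9: input=2 -> V=22
t=10: input=1 -> V=20
t=11: input=2 -> V=0 FIRE

Answer: 14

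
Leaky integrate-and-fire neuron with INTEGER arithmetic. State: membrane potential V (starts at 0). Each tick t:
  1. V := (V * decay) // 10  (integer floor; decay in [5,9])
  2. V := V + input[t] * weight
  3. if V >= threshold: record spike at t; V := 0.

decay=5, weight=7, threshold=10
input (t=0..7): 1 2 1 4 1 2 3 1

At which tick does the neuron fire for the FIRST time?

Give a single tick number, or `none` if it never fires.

Answer: 1

Derivation:
t=0: input=1 -> V=7
t=1: input=2 -> V=0 FIRE
t=2: input=1 -> V=7
t=3: input=4 -> V=0 FIRE
t=4: input=1 -> V=7
t=5: input=2 -> V=0 FIRE
t=6: input=3 -> V=0 FIRE
t=7: input=1 -> V=7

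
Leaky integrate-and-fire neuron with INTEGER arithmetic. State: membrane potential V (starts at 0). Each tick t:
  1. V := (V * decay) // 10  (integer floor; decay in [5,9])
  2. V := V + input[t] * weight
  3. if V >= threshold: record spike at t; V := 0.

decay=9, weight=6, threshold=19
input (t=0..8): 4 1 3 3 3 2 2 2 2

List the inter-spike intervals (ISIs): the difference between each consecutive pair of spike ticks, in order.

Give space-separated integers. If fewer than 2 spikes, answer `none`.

t=0: input=4 -> V=0 FIRE
t=1: input=1 -> V=6
t=2: input=3 -> V=0 FIRE
t=3: input=3 -> V=18
t=4: input=3 -> V=0 FIRE
t=5: input=2 -> V=12
t=6: input=2 -> V=0 FIRE
t=7: input=2 -> V=12
t=8: input=2 -> V=0 FIRE

Answer: 2 2 2 2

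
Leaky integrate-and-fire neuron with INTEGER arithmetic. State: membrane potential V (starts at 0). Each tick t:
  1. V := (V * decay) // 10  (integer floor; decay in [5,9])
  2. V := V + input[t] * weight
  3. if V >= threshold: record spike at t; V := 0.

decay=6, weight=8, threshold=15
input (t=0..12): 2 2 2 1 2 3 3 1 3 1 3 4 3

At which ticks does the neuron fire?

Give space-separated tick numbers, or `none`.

t=0: input=2 -> V=0 FIRE
t=1: input=2 -> V=0 FIRE
t=2: input=2 -> V=0 FIRE
t=3: input=1 -> V=8
t=4: input=2 -> V=0 FIRE
t=5: input=3 -> V=0 FIRE
t=6: input=3 -> V=0 FIRE
t=7: input=1 -> V=8
t=8: input=3 -> V=0 FIRE
t=9: input=1 -> V=8
t=10: input=3 -> V=0 FIRE
t=11: input=4 -> V=0 FIRE
t=12: input=3 -> V=0 FIRE

Answer: 0 1 2 4 5 6 8 10 11 12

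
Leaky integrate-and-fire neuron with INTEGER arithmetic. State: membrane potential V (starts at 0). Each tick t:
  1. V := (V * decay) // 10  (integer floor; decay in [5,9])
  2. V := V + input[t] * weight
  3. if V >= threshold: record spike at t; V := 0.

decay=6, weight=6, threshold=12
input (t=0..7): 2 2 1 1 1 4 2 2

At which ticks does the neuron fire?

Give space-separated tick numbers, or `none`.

t=0: input=2 -> V=0 FIRE
t=1: input=2 -> V=0 FIRE
t=2: input=1 -> V=6
t=3: input=1 -> V=9
t=4: input=1 -> V=11
t=5: input=4 -> V=0 FIRE
t=6: input=2 -> V=0 FIRE
t=7: input=2 -> V=0 FIRE

Answer: 0 1 5 6 7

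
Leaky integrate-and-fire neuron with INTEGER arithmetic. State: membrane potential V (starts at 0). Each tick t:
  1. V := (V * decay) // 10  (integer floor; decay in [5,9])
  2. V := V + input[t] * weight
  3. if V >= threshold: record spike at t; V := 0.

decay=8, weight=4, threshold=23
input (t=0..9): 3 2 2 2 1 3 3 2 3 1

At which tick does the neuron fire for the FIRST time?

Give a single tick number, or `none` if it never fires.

t=0: input=3 -> V=12
t=1: input=2 -> V=17
t=2: input=2 -> V=21
t=3: input=2 -> V=0 FIRE
t=4: input=1 -> V=4
t=5: input=3 -> V=15
t=6: input=3 -> V=0 FIRE
t=7: input=2 -> V=8
t=8: input=3 -> V=18
t=9: input=1 -> V=18

Answer: 3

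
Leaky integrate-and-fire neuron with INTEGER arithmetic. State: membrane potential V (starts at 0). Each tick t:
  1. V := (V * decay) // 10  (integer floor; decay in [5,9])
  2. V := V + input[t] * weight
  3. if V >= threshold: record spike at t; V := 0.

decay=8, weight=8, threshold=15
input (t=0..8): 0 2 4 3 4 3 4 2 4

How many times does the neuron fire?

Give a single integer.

Answer: 8

Derivation:
t=0: input=0 -> V=0
t=1: input=2 -> V=0 FIRE
t=2: input=4 -> V=0 FIRE
t=3: input=3 -> V=0 FIRE
t=4: input=4 -> V=0 FIRE
t=5: input=3 -> V=0 FIRE
t=6: input=4 -> V=0 FIRE
t=7: input=2 -> V=0 FIRE
t=8: input=4 -> V=0 FIRE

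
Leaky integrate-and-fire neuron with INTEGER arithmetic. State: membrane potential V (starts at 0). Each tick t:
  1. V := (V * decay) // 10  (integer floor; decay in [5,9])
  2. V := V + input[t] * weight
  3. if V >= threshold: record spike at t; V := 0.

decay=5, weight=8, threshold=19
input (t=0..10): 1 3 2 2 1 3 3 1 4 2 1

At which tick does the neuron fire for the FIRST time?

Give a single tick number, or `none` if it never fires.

Answer: 1

Derivation:
t=0: input=1 -> V=8
t=1: input=3 -> V=0 FIRE
t=2: input=2 -> V=16
t=3: input=2 -> V=0 FIRE
t=4: input=1 -> V=8
t=5: input=3 -> V=0 FIRE
t=6: input=3 -> V=0 FIRE
t=7: input=1 -> V=8
t=8: input=4 -> V=0 FIRE
t=9: input=2 -> V=16
t=10: input=1 -> V=16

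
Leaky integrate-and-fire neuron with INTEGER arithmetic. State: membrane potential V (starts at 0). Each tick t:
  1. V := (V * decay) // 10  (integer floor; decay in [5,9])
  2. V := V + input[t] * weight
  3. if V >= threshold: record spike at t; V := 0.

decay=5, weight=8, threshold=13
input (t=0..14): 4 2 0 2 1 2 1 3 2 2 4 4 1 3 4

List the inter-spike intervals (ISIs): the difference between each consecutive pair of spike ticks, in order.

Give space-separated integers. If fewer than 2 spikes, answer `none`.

t=0: input=4 -> V=0 FIRE
t=1: input=2 -> V=0 FIRE
t=2: input=0 -> V=0
t=3: input=2 -> V=0 FIRE
t=4: input=1 -> V=8
t=5: input=2 -> V=0 FIRE
t=6: input=1 -> V=8
t=7: input=3 -> V=0 FIRE
t=8: input=2 -> V=0 FIRE
t=9: input=2 -> V=0 FIRE
t=10: input=4 -> V=0 FIRE
t=11: input=4 -> V=0 FIRE
t=12: input=1 -> V=8
t=13: input=3 -> V=0 FIRE
t=14: input=4 -> V=0 FIRE

Answer: 1 2 2 2 1 1 1 1 2 1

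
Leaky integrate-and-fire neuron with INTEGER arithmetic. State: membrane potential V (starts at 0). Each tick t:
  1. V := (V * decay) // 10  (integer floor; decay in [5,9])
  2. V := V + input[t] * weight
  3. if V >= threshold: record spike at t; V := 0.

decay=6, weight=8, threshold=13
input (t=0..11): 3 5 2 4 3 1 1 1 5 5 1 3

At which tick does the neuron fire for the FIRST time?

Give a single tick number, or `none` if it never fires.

t=0: input=3 -> V=0 FIRE
t=1: input=5 -> V=0 FIRE
t=2: input=2 -> V=0 FIRE
t=3: input=4 -> V=0 FIRE
t=4: input=3 -> V=0 FIRE
t=5: input=1 -> V=8
t=6: input=1 -> V=12
t=7: input=1 -> V=0 FIRE
t=8: input=5 -> V=0 FIRE
t=9: input=5 -> V=0 FIRE
t=10: input=1 -> V=8
t=11: input=3 -> V=0 FIRE

Answer: 0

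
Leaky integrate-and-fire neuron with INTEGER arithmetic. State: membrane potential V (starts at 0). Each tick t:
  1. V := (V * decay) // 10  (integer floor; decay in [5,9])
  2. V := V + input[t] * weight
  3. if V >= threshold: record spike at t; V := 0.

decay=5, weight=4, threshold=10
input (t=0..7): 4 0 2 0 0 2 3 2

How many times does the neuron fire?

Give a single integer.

Answer: 2

Derivation:
t=0: input=4 -> V=0 FIRE
t=1: input=0 -> V=0
t=2: input=2 -> V=8
t=3: input=0 -> V=4
t=4: input=0 -> V=2
t=5: input=2 -> V=9
t=6: input=3 -> V=0 FIRE
t=7: input=2 -> V=8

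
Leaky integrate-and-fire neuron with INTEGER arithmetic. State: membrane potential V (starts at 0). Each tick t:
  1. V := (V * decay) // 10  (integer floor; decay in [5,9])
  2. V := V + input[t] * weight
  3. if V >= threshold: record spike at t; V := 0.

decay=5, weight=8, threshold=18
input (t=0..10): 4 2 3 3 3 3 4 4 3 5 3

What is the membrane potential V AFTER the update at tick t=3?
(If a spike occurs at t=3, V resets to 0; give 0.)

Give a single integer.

t=0: input=4 -> V=0 FIRE
t=1: input=2 -> V=16
t=2: input=3 -> V=0 FIRE
t=3: input=3 -> V=0 FIRE
t=4: input=3 -> V=0 FIRE
t=5: input=3 -> V=0 FIRE
t=6: input=4 -> V=0 FIRE
t=7: input=4 -> V=0 FIRE
t=8: input=3 -> V=0 FIRE
t=9: input=5 -> V=0 FIRE
t=10: input=3 -> V=0 FIRE

Answer: 0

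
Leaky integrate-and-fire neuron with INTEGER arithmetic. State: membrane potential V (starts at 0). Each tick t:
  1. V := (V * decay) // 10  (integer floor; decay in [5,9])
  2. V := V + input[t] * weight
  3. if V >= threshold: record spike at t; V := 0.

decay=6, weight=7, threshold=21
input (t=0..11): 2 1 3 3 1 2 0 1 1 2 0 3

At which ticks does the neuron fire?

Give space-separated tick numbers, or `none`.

t=0: input=2 -> V=14
t=1: input=1 -> V=15
t=2: input=3 -> V=0 FIRE
t=3: input=3 -> V=0 FIRE
t=4: input=1 -> V=7
t=5: input=2 -> V=18
t=6: input=0 -> V=10
t=7: input=1 -> V=13
t=8: input=1 -> V=14
t=9: input=2 -> V=0 FIRE
t=10: input=0 -> V=0
t=11: input=3 -> V=0 FIRE

Answer: 2 3 9 11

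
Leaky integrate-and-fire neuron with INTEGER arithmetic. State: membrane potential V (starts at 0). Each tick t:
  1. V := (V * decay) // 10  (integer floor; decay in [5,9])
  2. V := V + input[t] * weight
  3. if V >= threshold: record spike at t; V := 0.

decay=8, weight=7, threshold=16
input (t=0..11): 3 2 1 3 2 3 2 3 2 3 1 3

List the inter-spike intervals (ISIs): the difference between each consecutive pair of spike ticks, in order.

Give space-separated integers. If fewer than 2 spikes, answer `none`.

t=0: input=3 -> V=0 FIRE
t=1: input=2 -> V=14
t=2: input=1 -> V=0 FIRE
t=3: input=3 -> V=0 FIRE
t=4: input=2 -> V=14
t=5: input=3 -> V=0 FIRE
t=6: input=2 -> V=14
t=7: input=3 -> V=0 FIRE
t=8: input=2 -> V=14
t=9: input=3 -> V=0 FIRE
t=10: input=1 -> V=7
t=11: input=3 -> V=0 FIRE

Answer: 2 1 2 2 2 2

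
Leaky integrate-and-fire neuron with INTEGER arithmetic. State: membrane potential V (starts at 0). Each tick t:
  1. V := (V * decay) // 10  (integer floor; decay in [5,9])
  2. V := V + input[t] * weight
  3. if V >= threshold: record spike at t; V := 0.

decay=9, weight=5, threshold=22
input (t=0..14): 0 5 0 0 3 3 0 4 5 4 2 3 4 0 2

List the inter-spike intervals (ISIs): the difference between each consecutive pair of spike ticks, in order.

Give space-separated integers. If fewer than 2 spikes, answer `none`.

Answer: 4 3 2 2

Derivation:
t=0: input=0 -> V=0
t=1: input=5 -> V=0 FIRE
t=2: input=0 -> V=0
t=3: input=0 -> V=0
t=4: input=3 -> V=15
t=5: input=3 -> V=0 FIRE
t=6: input=0 -> V=0
t=7: input=4 -> V=20
t=8: input=5 -> V=0 FIRE
t=9: input=4 -> V=20
t=10: input=2 -> V=0 FIRE
t=11: input=3 -> V=15
t=12: input=4 -> V=0 FIRE
t=13: input=0 -> V=0
t=14: input=2 -> V=10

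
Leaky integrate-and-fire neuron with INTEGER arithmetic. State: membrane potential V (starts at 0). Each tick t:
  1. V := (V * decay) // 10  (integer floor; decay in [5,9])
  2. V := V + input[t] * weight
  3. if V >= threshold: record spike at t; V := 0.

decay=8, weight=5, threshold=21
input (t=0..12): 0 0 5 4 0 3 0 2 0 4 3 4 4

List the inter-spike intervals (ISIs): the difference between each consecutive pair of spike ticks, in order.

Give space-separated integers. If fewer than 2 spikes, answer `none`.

Answer: 3 4 2

Derivation:
t=0: input=0 -> V=0
t=1: input=0 -> V=0
t=2: input=5 -> V=0 FIRE
t=3: input=4 -> V=20
t=4: input=0 -> V=16
t=5: input=3 -> V=0 FIRE
t=6: input=0 -> V=0
t=7: input=2 -> V=10
t=8: input=0 -> V=8
t=9: input=4 -> V=0 FIRE
t=10: input=3 -> V=15
t=11: input=4 -> V=0 FIRE
t=12: input=4 -> V=20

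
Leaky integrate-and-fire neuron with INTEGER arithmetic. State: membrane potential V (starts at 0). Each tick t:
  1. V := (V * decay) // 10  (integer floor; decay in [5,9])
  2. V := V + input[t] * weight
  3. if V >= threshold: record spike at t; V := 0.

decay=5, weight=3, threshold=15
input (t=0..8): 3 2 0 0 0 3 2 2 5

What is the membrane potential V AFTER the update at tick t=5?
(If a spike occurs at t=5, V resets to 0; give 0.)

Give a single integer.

Answer: 9

Derivation:
t=0: input=3 -> V=9
t=1: input=2 -> V=10
t=2: input=0 -> V=5
t=3: input=0 -> V=2
t=4: input=0 -> V=1
t=5: input=3 -> V=9
t=6: input=2 -> V=10
t=7: input=2 -> V=11
t=8: input=5 -> V=0 FIRE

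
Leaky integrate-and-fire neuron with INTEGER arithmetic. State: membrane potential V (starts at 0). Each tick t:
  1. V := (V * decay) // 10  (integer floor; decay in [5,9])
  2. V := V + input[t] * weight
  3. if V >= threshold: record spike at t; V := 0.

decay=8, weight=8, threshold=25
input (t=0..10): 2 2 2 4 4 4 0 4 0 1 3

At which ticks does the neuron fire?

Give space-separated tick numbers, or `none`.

t=0: input=2 -> V=16
t=1: input=2 -> V=0 FIRE
t=2: input=2 -> V=16
t=3: input=4 -> V=0 FIRE
t=4: input=4 -> V=0 FIRE
t=5: input=4 -> V=0 FIRE
t=6: input=0 -> V=0
t=7: input=4 -> V=0 FIRE
t=8: input=0 -> V=0
t=9: input=1 -> V=8
t=10: input=3 -> V=0 FIRE

Answer: 1 3 4 5 7 10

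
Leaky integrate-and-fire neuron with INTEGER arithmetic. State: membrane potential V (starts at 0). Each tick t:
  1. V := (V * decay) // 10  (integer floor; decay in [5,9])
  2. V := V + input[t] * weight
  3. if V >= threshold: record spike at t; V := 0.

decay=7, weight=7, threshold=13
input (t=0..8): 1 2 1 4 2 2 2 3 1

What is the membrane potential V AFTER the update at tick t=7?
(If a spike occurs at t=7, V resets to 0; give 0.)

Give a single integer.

t=0: input=1 -> V=7
t=1: input=2 -> V=0 FIRE
t=2: input=1 -> V=7
t=3: input=4 -> V=0 FIRE
t=4: input=2 -> V=0 FIRE
t=5: input=2 -> V=0 FIRE
t=6: input=2 -> V=0 FIRE
t=7: input=3 -> V=0 FIRE
t=8: input=1 -> V=7

Answer: 0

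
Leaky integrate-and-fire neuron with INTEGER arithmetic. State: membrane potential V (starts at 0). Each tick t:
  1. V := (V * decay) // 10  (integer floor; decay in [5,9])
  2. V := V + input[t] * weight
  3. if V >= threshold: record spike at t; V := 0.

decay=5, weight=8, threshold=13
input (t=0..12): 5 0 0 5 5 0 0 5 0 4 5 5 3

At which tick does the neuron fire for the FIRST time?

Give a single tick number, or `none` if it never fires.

Answer: 0

Derivation:
t=0: input=5 -> V=0 FIRE
t=1: input=0 -> V=0
t=2: input=0 -> V=0
t=3: input=5 -> V=0 FIRE
t=4: input=5 -> V=0 FIRE
t=5: input=0 -> V=0
t=6: input=0 -> V=0
t=7: input=5 -> V=0 FIRE
t=8: input=0 -> V=0
t=9: input=4 -> V=0 FIRE
t=10: input=5 -> V=0 FIRE
t=11: input=5 -> V=0 FIRE
t=12: input=3 -> V=0 FIRE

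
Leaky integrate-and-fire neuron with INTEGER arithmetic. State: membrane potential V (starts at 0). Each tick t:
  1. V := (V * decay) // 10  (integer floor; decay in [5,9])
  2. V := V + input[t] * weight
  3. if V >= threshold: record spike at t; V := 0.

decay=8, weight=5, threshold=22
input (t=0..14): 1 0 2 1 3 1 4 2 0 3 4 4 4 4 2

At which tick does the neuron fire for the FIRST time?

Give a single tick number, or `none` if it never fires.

t=0: input=1 -> V=5
t=1: input=0 -> V=4
t=2: input=2 -> V=13
t=3: input=1 -> V=15
t=4: input=3 -> V=0 FIRE
t=5: input=1 -> V=5
t=6: input=4 -> V=0 FIRE
t=7: input=2 -> V=10
t=8: input=0 -> V=8
t=9: input=3 -> V=21
t=10: input=4 -> V=0 FIRE
t=11: input=4 -> V=20
t=12: input=4 -> V=0 FIRE
t=13: input=4 -> V=20
t=14: input=2 -> V=0 FIRE

Answer: 4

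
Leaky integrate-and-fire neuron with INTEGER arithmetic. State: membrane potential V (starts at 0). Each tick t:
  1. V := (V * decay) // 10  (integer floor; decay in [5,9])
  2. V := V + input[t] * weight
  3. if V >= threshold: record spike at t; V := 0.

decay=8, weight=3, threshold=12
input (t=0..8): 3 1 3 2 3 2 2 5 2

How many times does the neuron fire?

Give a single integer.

Answer: 3

Derivation:
t=0: input=3 -> V=9
t=1: input=1 -> V=10
t=2: input=3 -> V=0 FIRE
t=3: input=2 -> V=6
t=4: input=3 -> V=0 FIRE
t=5: input=2 -> V=6
t=6: input=2 -> V=10
t=7: input=5 -> V=0 FIRE
t=8: input=2 -> V=6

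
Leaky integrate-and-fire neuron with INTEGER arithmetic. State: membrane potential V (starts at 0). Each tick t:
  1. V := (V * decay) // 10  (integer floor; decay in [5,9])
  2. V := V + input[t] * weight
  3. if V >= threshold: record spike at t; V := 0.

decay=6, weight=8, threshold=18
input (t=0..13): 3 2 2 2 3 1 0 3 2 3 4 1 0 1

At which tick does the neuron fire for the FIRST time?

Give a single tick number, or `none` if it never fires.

Answer: 0

Derivation:
t=0: input=3 -> V=0 FIRE
t=1: input=2 -> V=16
t=2: input=2 -> V=0 FIRE
t=3: input=2 -> V=16
t=4: input=3 -> V=0 FIRE
t=5: input=1 -> V=8
t=6: input=0 -> V=4
t=7: input=3 -> V=0 FIRE
t=8: input=2 -> V=16
t=9: input=3 -> V=0 FIRE
t=10: input=4 -> V=0 FIRE
t=11: input=1 -> V=8
t=12: input=0 -> V=4
t=13: input=1 -> V=10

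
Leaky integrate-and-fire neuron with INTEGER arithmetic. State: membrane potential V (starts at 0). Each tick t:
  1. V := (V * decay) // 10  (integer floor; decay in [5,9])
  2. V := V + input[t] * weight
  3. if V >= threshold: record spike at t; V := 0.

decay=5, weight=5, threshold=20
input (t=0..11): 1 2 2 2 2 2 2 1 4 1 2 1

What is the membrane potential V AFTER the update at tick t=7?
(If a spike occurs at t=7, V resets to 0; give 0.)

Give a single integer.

t=0: input=1 -> V=5
t=1: input=2 -> V=12
t=2: input=2 -> V=16
t=3: input=2 -> V=18
t=4: input=2 -> V=19
t=5: input=2 -> V=19
t=6: input=2 -> V=19
t=7: input=1 -> V=14
t=8: input=4 -> V=0 FIRE
t=9: input=1 -> V=5
t=10: input=2 -> V=12
t=11: input=1 -> V=11

Answer: 14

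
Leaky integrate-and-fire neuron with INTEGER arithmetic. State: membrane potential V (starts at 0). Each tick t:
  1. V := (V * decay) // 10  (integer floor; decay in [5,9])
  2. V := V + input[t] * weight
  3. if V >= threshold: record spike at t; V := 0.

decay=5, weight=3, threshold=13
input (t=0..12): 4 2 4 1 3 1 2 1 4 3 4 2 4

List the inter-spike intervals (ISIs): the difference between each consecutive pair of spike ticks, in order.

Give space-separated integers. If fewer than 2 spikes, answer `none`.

t=0: input=4 -> V=12
t=1: input=2 -> V=12
t=2: input=4 -> V=0 FIRE
t=3: input=1 -> V=3
t=4: input=3 -> V=10
t=5: input=1 -> V=8
t=6: input=2 -> V=10
t=7: input=1 -> V=8
t=8: input=4 -> V=0 FIRE
t=9: input=3 -> V=9
t=10: input=4 -> V=0 FIRE
t=11: input=2 -> V=6
t=12: input=4 -> V=0 FIRE

Answer: 6 2 2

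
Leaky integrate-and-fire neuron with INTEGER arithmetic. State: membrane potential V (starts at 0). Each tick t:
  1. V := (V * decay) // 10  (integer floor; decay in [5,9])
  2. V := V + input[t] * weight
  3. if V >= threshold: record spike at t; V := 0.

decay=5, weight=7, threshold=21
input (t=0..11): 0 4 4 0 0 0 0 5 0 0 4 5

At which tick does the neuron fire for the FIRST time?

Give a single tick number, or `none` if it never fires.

Answer: 1

Derivation:
t=0: input=0 -> V=0
t=1: input=4 -> V=0 FIRE
t=2: input=4 -> V=0 FIRE
t=3: input=0 -> V=0
t=4: input=0 -> V=0
t=5: input=0 -> V=0
t=6: input=0 -> V=0
t=7: input=5 -> V=0 FIRE
t=8: input=0 -> V=0
t=9: input=0 -> V=0
t=10: input=4 -> V=0 FIRE
t=11: input=5 -> V=0 FIRE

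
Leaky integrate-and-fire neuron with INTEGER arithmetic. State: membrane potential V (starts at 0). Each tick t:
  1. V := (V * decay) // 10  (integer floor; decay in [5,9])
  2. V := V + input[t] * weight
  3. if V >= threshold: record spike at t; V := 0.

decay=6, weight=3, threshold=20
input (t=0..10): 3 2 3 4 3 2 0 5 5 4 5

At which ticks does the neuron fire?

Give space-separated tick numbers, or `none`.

Answer: 3 8 10

Derivation:
t=0: input=3 -> V=9
t=1: input=2 -> V=11
t=2: input=3 -> V=15
t=3: input=4 -> V=0 FIRE
t=4: input=3 -> V=9
t=5: input=2 -> V=11
t=6: input=0 -> V=6
t=7: input=5 -> V=18
t=8: input=5 -> V=0 FIRE
t=9: input=4 -> V=12
t=10: input=5 -> V=0 FIRE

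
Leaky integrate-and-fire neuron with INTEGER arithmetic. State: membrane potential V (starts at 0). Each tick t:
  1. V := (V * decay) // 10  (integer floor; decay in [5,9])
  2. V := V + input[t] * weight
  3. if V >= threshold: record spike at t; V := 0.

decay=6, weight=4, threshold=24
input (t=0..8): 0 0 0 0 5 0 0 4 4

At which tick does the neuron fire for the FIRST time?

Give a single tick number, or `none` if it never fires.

t=0: input=0 -> V=0
t=1: input=0 -> V=0
t=2: input=0 -> V=0
t=3: input=0 -> V=0
t=4: input=5 -> V=20
t=5: input=0 -> V=12
t=6: input=0 -> V=7
t=7: input=4 -> V=20
t=8: input=4 -> V=0 FIRE

Answer: 8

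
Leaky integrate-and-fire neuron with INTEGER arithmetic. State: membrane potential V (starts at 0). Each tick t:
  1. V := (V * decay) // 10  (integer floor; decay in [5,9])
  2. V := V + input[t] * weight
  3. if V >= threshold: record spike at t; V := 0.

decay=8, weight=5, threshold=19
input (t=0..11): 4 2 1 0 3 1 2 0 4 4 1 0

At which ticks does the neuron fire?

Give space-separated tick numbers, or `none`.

t=0: input=4 -> V=0 FIRE
t=1: input=2 -> V=10
t=2: input=1 -> V=13
t=3: input=0 -> V=10
t=4: input=3 -> V=0 FIRE
t=5: input=1 -> V=5
t=6: input=2 -> V=14
t=7: input=0 -> V=11
t=8: input=4 -> V=0 FIRE
t=9: input=4 -> V=0 FIRE
t=10: input=1 -> V=5
t=11: input=0 -> V=4

Answer: 0 4 8 9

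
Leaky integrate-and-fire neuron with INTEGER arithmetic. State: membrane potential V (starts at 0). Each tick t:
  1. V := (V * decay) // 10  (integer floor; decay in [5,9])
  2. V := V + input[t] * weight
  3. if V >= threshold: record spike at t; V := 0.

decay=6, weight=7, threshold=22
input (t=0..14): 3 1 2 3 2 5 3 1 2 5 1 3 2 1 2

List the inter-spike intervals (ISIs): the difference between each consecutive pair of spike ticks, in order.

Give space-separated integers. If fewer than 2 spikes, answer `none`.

Answer: 2 1 3 1 2 3

Derivation:
t=0: input=3 -> V=21
t=1: input=1 -> V=19
t=2: input=2 -> V=0 FIRE
t=3: input=3 -> V=21
t=4: input=2 -> V=0 FIRE
t=5: input=5 -> V=0 FIRE
t=6: input=3 -> V=21
t=7: input=1 -> V=19
t=8: input=2 -> V=0 FIRE
t=9: input=5 -> V=0 FIRE
t=10: input=1 -> V=7
t=11: input=3 -> V=0 FIRE
t=12: input=2 -> V=14
t=13: input=1 -> V=15
t=14: input=2 -> V=0 FIRE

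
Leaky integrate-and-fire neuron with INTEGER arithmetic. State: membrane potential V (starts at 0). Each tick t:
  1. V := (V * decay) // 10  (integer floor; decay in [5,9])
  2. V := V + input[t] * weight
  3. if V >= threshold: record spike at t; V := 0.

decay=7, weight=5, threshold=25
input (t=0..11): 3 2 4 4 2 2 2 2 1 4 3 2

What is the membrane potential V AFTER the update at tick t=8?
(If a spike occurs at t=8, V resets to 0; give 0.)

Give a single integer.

Answer: 16

Derivation:
t=0: input=3 -> V=15
t=1: input=2 -> V=20
t=2: input=4 -> V=0 FIRE
t=3: input=4 -> V=20
t=4: input=2 -> V=24
t=5: input=2 -> V=0 FIRE
t=6: input=2 -> V=10
t=7: input=2 -> V=17
t=8: input=1 -> V=16
t=9: input=4 -> V=0 FIRE
t=10: input=3 -> V=15
t=11: input=2 -> V=20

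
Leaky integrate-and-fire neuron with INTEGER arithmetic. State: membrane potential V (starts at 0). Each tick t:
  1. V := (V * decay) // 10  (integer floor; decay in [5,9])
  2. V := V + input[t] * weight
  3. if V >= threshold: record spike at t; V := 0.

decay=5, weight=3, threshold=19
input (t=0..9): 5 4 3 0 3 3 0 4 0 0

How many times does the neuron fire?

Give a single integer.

t=0: input=5 -> V=15
t=1: input=4 -> V=0 FIRE
t=2: input=3 -> V=9
t=3: input=0 -> V=4
t=4: input=3 -> V=11
t=5: input=3 -> V=14
t=6: input=0 -> V=7
t=7: input=4 -> V=15
t=8: input=0 -> V=7
t=9: input=0 -> V=3

Answer: 1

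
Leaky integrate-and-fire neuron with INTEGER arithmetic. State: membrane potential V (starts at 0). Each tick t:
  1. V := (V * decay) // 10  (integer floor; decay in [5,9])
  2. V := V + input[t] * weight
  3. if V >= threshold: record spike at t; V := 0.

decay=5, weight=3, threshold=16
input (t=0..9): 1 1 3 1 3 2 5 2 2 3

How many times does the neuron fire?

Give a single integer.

t=0: input=1 -> V=3
t=1: input=1 -> V=4
t=2: input=3 -> V=11
t=3: input=1 -> V=8
t=4: input=3 -> V=13
t=5: input=2 -> V=12
t=6: input=5 -> V=0 FIRE
t=7: input=2 -> V=6
t=8: input=2 -> V=9
t=9: input=3 -> V=13

Answer: 1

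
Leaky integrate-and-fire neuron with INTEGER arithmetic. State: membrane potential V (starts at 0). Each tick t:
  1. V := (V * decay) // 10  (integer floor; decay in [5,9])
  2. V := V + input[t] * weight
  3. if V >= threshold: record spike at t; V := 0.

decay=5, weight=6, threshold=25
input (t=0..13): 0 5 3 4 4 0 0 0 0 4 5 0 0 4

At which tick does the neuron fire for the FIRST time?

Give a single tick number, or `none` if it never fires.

t=0: input=0 -> V=0
t=1: input=5 -> V=0 FIRE
t=2: input=3 -> V=18
t=3: input=4 -> V=0 FIRE
t=4: input=4 -> V=24
t=5: input=0 -> V=12
t=6: input=0 -> V=6
t=7: input=0 -> V=3
t=8: input=0 -> V=1
t=9: input=4 -> V=24
t=10: input=5 -> V=0 FIRE
t=11: input=0 -> V=0
t=12: input=0 -> V=0
t=13: input=4 -> V=24

Answer: 1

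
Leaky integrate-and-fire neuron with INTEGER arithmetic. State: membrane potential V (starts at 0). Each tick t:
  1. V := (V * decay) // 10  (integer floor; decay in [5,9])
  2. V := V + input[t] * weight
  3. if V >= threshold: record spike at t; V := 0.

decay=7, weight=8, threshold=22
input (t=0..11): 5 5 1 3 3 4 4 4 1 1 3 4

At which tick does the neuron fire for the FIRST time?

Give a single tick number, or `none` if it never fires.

t=0: input=5 -> V=0 FIRE
t=1: input=5 -> V=0 FIRE
t=2: input=1 -> V=8
t=3: input=3 -> V=0 FIRE
t=4: input=3 -> V=0 FIRE
t=5: input=4 -> V=0 FIRE
t=6: input=4 -> V=0 FIRE
t=7: input=4 -> V=0 FIRE
t=8: input=1 -> V=8
t=9: input=1 -> V=13
t=10: input=3 -> V=0 FIRE
t=11: input=4 -> V=0 FIRE

Answer: 0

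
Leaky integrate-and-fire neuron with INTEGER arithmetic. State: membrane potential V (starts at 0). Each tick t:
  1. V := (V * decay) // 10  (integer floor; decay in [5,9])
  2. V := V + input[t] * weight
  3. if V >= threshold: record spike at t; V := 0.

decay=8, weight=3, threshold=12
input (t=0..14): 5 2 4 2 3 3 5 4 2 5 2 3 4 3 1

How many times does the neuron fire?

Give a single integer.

t=0: input=5 -> V=0 FIRE
t=1: input=2 -> V=6
t=2: input=4 -> V=0 FIRE
t=3: input=2 -> V=6
t=4: input=3 -> V=0 FIRE
t=5: input=3 -> V=9
t=6: input=5 -> V=0 FIRE
t=7: input=4 -> V=0 FIRE
t=8: input=2 -> V=6
t=9: input=5 -> V=0 FIRE
t=10: input=2 -> V=6
t=11: input=3 -> V=0 FIRE
t=12: input=4 -> V=0 FIRE
t=13: input=3 -> V=9
t=14: input=1 -> V=10

Answer: 8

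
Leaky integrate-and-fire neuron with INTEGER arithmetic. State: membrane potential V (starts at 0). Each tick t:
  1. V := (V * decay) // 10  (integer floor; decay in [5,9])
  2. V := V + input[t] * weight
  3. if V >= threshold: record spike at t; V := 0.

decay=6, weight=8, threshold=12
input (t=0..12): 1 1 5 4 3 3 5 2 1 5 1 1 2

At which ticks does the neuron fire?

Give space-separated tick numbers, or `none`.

Answer: 1 2 3 4 5 6 7 9 11 12

Derivation:
t=0: input=1 -> V=8
t=1: input=1 -> V=0 FIRE
t=2: input=5 -> V=0 FIRE
t=3: input=4 -> V=0 FIRE
t=4: input=3 -> V=0 FIRE
t=5: input=3 -> V=0 FIRE
t=6: input=5 -> V=0 FIRE
t=7: input=2 -> V=0 FIRE
t=8: input=1 -> V=8
t=9: input=5 -> V=0 FIRE
t=10: input=1 -> V=8
t=11: input=1 -> V=0 FIRE
t=12: input=2 -> V=0 FIRE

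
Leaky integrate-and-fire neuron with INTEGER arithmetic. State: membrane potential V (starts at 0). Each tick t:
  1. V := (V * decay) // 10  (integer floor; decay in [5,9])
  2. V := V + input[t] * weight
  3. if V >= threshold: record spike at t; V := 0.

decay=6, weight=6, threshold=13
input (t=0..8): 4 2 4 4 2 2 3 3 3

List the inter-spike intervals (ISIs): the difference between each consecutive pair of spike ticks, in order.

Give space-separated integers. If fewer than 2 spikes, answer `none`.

t=0: input=4 -> V=0 FIRE
t=1: input=2 -> V=12
t=2: input=4 -> V=0 FIRE
t=3: input=4 -> V=0 FIRE
t=4: input=2 -> V=12
t=5: input=2 -> V=0 FIRE
t=6: input=3 -> V=0 FIRE
t=7: input=3 -> V=0 FIRE
t=8: input=3 -> V=0 FIRE

Answer: 2 1 2 1 1 1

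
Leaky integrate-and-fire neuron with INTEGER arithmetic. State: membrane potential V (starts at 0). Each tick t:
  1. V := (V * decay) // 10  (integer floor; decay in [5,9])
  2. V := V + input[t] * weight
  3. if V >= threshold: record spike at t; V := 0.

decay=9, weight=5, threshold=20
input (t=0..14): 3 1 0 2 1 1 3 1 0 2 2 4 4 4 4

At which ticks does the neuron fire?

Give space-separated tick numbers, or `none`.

t=0: input=3 -> V=15
t=1: input=1 -> V=18
t=2: input=0 -> V=16
t=3: input=2 -> V=0 FIRE
t=4: input=1 -> V=5
t=5: input=1 -> V=9
t=6: input=3 -> V=0 FIRE
t=7: input=1 -> V=5
t=8: input=0 -> V=4
t=9: input=2 -> V=13
t=10: input=2 -> V=0 FIRE
t=11: input=4 -> V=0 FIRE
t=12: input=4 -> V=0 FIRE
t=13: input=4 -> V=0 FIRE
t=14: input=4 -> V=0 FIRE

Answer: 3 6 10 11 12 13 14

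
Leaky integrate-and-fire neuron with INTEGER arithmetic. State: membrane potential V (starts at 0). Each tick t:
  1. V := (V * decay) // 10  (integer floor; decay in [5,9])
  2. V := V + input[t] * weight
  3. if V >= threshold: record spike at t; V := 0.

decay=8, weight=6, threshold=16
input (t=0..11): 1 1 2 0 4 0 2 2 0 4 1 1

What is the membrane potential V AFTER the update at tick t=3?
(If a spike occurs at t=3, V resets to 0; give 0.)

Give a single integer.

t=0: input=1 -> V=6
t=1: input=1 -> V=10
t=2: input=2 -> V=0 FIRE
t=3: input=0 -> V=0
t=4: input=4 -> V=0 FIRE
t=5: input=0 -> V=0
t=6: input=2 -> V=12
t=7: input=2 -> V=0 FIRE
t=8: input=0 -> V=0
t=9: input=4 -> V=0 FIRE
t=10: input=1 -> V=6
t=11: input=1 -> V=10

Answer: 0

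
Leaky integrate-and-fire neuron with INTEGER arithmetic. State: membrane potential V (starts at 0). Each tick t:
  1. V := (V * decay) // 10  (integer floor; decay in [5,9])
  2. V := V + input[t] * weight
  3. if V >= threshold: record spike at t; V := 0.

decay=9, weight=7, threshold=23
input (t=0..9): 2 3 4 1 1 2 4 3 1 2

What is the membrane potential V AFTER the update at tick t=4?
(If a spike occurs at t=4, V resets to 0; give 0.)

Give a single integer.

Answer: 13

Derivation:
t=0: input=2 -> V=14
t=1: input=3 -> V=0 FIRE
t=2: input=4 -> V=0 FIRE
t=3: input=1 -> V=7
t=4: input=1 -> V=13
t=5: input=2 -> V=0 FIRE
t=6: input=4 -> V=0 FIRE
t=7: input=3 -> V=21
t=8: input=1 -> V=0 FIRE
t=9: input=2 -> V=14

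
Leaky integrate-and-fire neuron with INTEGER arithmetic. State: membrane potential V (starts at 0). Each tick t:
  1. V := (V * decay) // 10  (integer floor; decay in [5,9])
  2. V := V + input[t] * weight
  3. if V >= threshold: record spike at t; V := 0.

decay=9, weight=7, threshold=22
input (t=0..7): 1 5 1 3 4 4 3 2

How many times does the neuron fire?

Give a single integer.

Answer: 5

Derivation:
t=0: input=1 -> V=7
t=1: input=5 -> V=0 FIRE
t=2: input=1 -> V=7
t=3: input=3 -> V=0 FIRE
t=4: input=4 -> V=0 FIRE
t=5: input=4 -> V=0 FIRE
t=6: input=3 -> V=21
t=7: input=2 -> V=0 FIRE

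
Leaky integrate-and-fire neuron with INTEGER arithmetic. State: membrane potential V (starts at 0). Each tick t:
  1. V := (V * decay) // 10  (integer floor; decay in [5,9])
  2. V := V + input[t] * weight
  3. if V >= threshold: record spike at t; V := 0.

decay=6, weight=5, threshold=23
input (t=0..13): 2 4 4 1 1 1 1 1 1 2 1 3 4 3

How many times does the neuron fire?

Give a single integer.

Answer: 3

Derivation:
t=0: input=2 -> V=10
t=1: input=4 -> V=0 FIRE
t=2: input=4 -> V=20
t=3: input=1 -> V=17
t=4: input=1 -> V=15
t=5: input=1 -> V=14
t=6: input=1 -> V=13
t=7: input=1 -> V=12
t=8: input=1 -> V=12
t=9: input=2 -> V=17
t=10: input=1 -> V=15
t=11: input=3 -> V=0 FIRE
t=12: input=4 -> V=20
t=13: input=3 -> V=0 FIRE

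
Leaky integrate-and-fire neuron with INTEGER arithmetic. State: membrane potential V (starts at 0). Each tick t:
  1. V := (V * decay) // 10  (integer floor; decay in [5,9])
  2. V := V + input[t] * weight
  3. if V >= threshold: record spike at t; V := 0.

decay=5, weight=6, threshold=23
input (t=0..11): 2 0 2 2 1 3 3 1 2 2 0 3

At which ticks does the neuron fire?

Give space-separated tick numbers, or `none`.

Answer: 5 11

Derivation:
t=0: input=2 -> V=12
t=1: input=0 -> V=6
t=2: input=2 -> V=15
t=3: input=2 -> V=19
t=4: input=1 -> V=15
t=5: input=3 -> V=0 FIRE
t=6: input=3 -> V=18
t=7: input=1 -> V=15
t=8: input=2 -> V=19
t=9: input=2 -> V=21
t=10: input=0 -> V=10
t=11: input=3 -> V=0 FIRE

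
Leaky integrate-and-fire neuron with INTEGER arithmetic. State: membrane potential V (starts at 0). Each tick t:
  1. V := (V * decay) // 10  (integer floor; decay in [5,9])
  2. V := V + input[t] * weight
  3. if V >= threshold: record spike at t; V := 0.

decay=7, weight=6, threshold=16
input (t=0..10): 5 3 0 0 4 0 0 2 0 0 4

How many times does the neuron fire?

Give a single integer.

Answer: 4

Derivation:
t=0: input=5 -> V=0 FIRE
t=1: input=3 -> V=0 FIRE
t=2: input=0 -> V=0
t=3: input=0 -> V=0
t=4: input=4 -> V=0 FIRE
t=5: input=0 -> V=0
t=6: input=0 -> V=0
t=7: input=2 -> V=12
t=8: input=0 -> V=8
t=9: input=0 -> V=5
t=10: input=4 -> V=0 FIRE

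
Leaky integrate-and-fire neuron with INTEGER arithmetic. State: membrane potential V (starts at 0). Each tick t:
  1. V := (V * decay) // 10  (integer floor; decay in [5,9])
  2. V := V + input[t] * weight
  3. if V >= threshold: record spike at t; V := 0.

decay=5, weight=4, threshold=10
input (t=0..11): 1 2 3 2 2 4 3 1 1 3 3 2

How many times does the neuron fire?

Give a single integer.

Answer: 7

Derivation:
t=0: input=1 -> V=4
t=1: input=2 -> V=0 FIRE
t=2: input=3 -> V=0 FIRE
t=3: input=2 -> V=8
t=4: input=2 -> V=0 FIRE
t=5: input=4 -> V=0 FIRE
t=6: input=3 -> V=0 FIRE
t=7: input=1 -> V=4
t=8: input=1 -> V=6
t=9: input=3 -> V=0 FIRE
t=10: input=3 -> V=0 FIRE
t=11: input=2 -> V=8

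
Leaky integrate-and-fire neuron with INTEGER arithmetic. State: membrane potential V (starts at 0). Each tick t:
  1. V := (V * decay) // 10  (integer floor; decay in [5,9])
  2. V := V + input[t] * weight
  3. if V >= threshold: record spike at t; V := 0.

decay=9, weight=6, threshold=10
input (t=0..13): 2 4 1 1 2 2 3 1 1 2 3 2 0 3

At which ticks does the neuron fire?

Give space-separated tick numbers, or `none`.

t=0: input=2 -> V=0 FIRE
t=1: input=4 -> V=0 FIRE
t=2: input=1 -> V=6
t=3: input=1 -> V=0 FIRE
t=4: input=2 -> V=0 FIRE
t=5: input=2 -> V=0 FIRE
t=6: input=3 -> V=0 FIRE
t=7: input=1 -> V=6
t=8: input=1 -> V=0 FIRE
t=9: input=2 -> V=0 FIRE
t=10: input=3 -> V=0 FIRE
t=11: input=2 -> V=0 FIRE
t=12: input=0 -> V=0
t=13: input=3 -> V=0 FIRE

Answer: 0 1 3 4 5 6 8 9 10 11 13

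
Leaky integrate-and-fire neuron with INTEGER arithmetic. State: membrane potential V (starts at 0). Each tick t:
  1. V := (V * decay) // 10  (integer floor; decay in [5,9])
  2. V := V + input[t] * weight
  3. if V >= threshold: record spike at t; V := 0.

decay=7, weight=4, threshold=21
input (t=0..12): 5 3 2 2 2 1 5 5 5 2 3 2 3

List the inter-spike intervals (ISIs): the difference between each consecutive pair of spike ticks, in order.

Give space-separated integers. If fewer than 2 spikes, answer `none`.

Answer: 5 2 4

Derivation:
t=0: input=5 -> V=20
t=1: input=3 -> V=0 FIRE
t=2: input=2 -> V=8
t=3: input=2 -> V=13
t=4: input=2 -> V=17
t=5: input=1 -> V=15
t=6: input=5 -> V=0 FIRE
t=7: input=5 -> V=20
t=8: input=5 -> V=0 FIRE
t=9: input=2 -> V=8
t=10: input=3 -> V=17
t=11: input=2 -> V=19
t=12: input=3 -> V=0 FIRE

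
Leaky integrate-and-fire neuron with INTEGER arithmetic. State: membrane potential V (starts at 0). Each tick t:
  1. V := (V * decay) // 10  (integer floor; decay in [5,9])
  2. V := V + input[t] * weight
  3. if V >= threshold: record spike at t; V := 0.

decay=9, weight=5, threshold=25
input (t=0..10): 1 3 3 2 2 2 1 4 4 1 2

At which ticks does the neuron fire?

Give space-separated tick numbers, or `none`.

t=0: input=1 -> V=5
t=1: input=3 -> V=19
t=2: input=3 -> V=0 FIRE
t=3: input=2 -> V=10
t=4: input=2 -> V=19
t=5: input=2 -> V=0 FIRE
t=6: input=1 -> V=5
t=7: input=4 -> V=24
t=8: input=4 -> V=0 FIRE
t=9: input=1 -> V=5
t=10: input=2 -> V=14

Answer: 2 5 8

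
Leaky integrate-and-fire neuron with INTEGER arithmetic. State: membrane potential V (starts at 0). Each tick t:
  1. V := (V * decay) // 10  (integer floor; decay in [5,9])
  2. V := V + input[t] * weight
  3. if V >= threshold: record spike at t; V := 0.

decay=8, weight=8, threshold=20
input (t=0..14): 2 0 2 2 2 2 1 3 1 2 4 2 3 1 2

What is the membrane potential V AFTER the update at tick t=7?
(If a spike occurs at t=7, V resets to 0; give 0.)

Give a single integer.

Answer: 0

Derivation:
t=0: input=2 -> V=16
t=1: input=0 -> V=12
t=2: input=2 -> V=0 FIRE
t=3: input=2 -> V=16
t=4: input=2 -> V=0 FIRE
t=5: input=2 -> V=16
t=6: input=1 -> V=0 FIRE
t=7: input=3 -> V=0 FIRE
t=8: input=1 -> V=8
t=9: input=2 -> V=0 FIRE
t=10: input=4 -> V=0 FIRE
t=11: input=2 -> V=16
t=12: input=3 -> V=0 FIRE
t=13: input=1 -> V=8
t=14: input=2 -> V=0 FIRE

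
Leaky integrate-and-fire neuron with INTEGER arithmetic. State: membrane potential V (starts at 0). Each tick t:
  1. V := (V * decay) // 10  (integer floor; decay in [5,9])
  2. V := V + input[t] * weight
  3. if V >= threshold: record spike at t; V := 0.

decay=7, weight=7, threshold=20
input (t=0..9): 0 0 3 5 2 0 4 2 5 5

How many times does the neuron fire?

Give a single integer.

t=0: input=0 -> V=0
t=1: input=0 -> V=0
t=2: input=3 -> V=0 FIRE
t=3: input=5 -> V=0 FIRE
t=4: input=2 -> V=14
t=5: input=0 -> V=9
t=6: input=4 -> V=0 FIRE
t=7: input=2 -> V=14
t=8: input=5 -> V=0 FIRE
t=9: input=5 -> V=0 FIRE

Answer: 5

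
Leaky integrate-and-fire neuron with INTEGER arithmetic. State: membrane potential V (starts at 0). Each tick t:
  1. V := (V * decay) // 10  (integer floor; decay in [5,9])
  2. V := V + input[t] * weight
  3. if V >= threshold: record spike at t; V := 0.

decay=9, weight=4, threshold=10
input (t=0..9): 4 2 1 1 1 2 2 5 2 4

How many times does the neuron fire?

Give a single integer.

Answer: 5

Derivation:
t=0: input=4 -> V=0 FIRE
t=1: input=2 -> V=8
t=2: input=1 -> V=0 FIRE
t=3: input=1 -> V=4
t=4: input=1 -> V=7
t=5: input=2 -> V=0 FIRE
t=6: input=2 -> V=8
t=7: input=5 -> V=0 FIRE
t=8: input=2 -> V=8
t=9: input=4 -> V=0 FIRE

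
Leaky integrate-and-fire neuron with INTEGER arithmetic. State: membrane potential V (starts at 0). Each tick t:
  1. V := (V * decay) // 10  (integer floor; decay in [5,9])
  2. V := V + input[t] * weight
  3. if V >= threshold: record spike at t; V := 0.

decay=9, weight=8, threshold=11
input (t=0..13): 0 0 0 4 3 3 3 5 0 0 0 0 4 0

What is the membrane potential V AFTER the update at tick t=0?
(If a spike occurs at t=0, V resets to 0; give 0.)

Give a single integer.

t=0: input=0 -> V=0
t=1: input=0 -> V=0
t=2: input=0 -> V=0
t=3: input=4 -> V=0 FIRE
t=4: input=3 -> V=0 FIRE
t=5: input=3 -> V=0 FIRE
t=6: input=3 -> V=0 FIRE
t=7: input=5 -> V=0 FIRE
t=8: input=0 -> V=0
t=9: input=0 -> V=0
t=10: input=0 -> V=0
t=11: input=0 -> V=0
t=12: input=4 -> V=0 FIRE
t=13: input=0 -> V=0

Answer: 0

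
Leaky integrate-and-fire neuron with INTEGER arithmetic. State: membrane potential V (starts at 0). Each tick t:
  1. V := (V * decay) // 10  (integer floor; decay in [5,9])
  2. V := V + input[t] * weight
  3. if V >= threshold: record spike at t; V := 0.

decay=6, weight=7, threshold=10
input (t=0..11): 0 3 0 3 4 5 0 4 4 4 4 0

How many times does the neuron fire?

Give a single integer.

Answer: 8

Derivation:
t=0: input=0 -> V=0
t=1: input=3 -> V=0 FIRE
t=2: input=0 -> V=0
t=3: input=3 -> V=0 FIRE
t=4: input=4 -> V=0 FIRE
t=5: input=5 -> V=0 FIRE
t=6: input=0 -> V=0
t=7: input=4 -> V=0 FIRE
t=8: input=4 -> V=0 FIRE
t=9: input=4 -> V=0 FIRE
t=10: input=4 -> V=0 FIRE
t=11: input=0 -> V=0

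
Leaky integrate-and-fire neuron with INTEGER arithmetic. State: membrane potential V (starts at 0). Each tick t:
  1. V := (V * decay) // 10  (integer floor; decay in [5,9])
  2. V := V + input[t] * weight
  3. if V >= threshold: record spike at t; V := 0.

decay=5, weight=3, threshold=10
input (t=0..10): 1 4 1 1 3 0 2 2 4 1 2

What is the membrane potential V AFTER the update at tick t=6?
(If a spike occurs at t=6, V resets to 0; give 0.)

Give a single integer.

Answer: 6

Derivation:
t=0: input=1 -> V=3
t=1: input=4 -> V=0 FIRE
t=2: input=1 -> V=3
t=3: input=1 -> V=4
t=4: input=3 -> V=0 FIRE
t=5: input=0 -> V=0
t=6: input=2 -> V=6
t=7: input=2 -> V=9
t=8: input=4 -> V=0 FIRE
t=9: input=1 -> V=3
t=10: input=2 -> V=7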